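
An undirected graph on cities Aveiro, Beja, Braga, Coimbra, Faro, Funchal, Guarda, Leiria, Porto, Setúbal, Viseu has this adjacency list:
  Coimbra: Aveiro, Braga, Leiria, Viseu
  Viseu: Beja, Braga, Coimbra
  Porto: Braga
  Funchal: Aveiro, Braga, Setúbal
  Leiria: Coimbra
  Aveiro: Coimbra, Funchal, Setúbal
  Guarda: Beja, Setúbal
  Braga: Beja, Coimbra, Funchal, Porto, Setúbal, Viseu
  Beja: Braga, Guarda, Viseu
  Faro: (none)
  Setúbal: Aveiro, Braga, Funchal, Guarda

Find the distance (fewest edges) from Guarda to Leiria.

4

Distance 0: Guarda.
Distance 1: Beja, Setúbal.
Distance 2: Aveiro, Braga, Funchal, Viseu.
Distance 3: Coimbra, Porto.
Distance 4: Leiria — contains Leiria.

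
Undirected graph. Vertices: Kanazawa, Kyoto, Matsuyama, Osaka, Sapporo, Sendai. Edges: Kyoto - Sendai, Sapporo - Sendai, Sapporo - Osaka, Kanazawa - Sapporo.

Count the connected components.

From Kanazawa: component {Kanazawa, Kyoto, Osaka, Sapporo, Sendai}.
From Matsuyama: component {Matsuyama}.
That's 2 components.

2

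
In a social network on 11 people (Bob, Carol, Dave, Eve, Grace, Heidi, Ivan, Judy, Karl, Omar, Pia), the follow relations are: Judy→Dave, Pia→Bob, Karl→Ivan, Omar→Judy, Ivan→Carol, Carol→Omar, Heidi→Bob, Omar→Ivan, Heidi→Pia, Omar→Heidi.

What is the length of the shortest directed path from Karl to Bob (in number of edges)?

5

Distance 0: Karl.
Distance 1: Ivan.
Distance 2: Carol.
Distance 3: Omar.
Distance 4: Heidi, Judy.
Distance 5: Bob, Dave, Pia — contains Bob.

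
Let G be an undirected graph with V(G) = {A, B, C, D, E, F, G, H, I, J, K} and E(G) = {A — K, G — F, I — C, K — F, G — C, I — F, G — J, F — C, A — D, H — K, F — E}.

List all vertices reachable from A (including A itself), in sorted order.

Start at A.
Its neighbours: D, K.
Then their neighbours: F, H.
Then next layer: C, E, G, I.
Then next layer: J.
Nothing further is reachable.

A, C, D, E, F, G, H, I, J, K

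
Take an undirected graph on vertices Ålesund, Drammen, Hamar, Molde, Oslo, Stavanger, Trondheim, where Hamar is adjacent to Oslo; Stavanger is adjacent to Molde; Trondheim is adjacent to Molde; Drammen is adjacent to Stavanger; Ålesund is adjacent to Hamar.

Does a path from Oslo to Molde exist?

Explore from Oslo.
Distance 1: reach Hamar.
Distance 2: reach Ålesund.
The search is exhausted without reaching Molde; it lies in a different component.

No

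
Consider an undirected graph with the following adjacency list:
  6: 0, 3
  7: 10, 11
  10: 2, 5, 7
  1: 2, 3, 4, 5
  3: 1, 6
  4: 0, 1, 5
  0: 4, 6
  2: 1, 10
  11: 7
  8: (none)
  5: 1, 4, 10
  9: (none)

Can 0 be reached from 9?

9 has no edges, so nothing is reachable from it.

No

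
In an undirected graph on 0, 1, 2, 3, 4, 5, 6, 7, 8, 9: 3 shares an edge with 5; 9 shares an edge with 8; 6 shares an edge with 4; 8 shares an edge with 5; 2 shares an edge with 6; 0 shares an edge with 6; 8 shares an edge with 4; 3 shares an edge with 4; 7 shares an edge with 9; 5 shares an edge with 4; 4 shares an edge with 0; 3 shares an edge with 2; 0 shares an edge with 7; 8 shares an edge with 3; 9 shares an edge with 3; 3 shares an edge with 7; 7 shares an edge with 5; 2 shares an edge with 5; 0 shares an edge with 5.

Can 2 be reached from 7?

Explore from 7.
Distance 1: reach 0, 3, 5, 9.
Distance 2: reach 2, 4, 6, 8.
Found 2.

Yes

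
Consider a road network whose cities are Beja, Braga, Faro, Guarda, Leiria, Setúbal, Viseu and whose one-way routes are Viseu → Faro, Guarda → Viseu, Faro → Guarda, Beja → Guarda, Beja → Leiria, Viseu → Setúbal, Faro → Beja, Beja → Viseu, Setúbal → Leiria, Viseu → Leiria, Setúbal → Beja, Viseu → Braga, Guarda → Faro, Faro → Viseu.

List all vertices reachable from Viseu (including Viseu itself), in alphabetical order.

Beja, Braga, Faro, Guarda, Leiria, Setúbal, Viseu

Start at Viseu.
Its neighbours: Braga, Faro, Leiria, Setúbal.
Then their neighbours: Beja, Guarda.
Every vertex is now reached.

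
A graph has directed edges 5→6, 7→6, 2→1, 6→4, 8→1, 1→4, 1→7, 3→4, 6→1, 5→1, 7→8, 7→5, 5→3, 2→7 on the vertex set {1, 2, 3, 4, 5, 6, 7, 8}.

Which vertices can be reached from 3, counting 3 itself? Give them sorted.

Start at 3.
Its neighbours: 4.
Nothing further is reachable.

3, 4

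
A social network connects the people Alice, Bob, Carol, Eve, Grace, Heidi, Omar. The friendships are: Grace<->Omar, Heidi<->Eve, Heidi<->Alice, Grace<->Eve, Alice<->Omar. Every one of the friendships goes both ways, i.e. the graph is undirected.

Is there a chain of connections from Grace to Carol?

Explore from Grace.
Distance 1: reach Eve, Omar.
Distance 2: reach Alice, Heidi.
The search is exhausted without reaching Carol; it lies in a different component.

No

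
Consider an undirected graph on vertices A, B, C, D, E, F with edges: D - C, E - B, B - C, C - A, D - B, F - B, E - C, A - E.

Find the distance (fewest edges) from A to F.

3

Distance 0: A.
Distance 1: C, E.
Distance 2: B, D.
Distance 3: F — contains F.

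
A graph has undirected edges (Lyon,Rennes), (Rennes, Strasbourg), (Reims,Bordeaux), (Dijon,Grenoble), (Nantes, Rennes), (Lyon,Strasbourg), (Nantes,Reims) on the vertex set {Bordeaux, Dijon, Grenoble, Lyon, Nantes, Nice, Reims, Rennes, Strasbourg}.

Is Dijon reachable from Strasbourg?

No

Explore from Strasbourg.
Distance 1: reach Lyon, Rennes.
Distance 2: reach Nantes.
Distance 3: reach Reims.
Distance 4: reach Bordeaux.
The search is exhausted without reaching Dijon; it lies in a different component.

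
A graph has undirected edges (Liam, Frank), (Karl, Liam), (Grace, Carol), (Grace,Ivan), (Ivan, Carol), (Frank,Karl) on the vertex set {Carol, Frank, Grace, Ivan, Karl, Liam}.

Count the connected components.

2

From Carol: component {Carol, Grace, Ivan}.
From Frank: component {Frank, Karl, Liam}.
That's 2 components.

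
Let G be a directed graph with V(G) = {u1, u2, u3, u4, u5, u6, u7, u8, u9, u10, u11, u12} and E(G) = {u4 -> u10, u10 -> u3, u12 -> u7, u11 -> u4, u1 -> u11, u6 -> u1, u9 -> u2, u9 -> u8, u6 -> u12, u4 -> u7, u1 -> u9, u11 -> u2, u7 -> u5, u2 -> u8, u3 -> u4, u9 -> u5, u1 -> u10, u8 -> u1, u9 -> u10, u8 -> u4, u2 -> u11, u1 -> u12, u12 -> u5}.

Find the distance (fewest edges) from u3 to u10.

2

Distance 0: u3.
Distance 1: u4.
Distance 2: u7, u10 — contains u10.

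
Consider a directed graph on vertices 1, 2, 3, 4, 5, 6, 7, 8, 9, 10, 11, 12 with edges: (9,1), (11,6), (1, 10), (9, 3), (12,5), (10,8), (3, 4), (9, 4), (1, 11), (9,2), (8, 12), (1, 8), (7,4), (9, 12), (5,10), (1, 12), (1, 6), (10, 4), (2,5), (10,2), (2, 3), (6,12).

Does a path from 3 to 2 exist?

No

Explore from 3.
Distance 1: reach 4.
The search from 3 is exhausted; no directed path reaches 2.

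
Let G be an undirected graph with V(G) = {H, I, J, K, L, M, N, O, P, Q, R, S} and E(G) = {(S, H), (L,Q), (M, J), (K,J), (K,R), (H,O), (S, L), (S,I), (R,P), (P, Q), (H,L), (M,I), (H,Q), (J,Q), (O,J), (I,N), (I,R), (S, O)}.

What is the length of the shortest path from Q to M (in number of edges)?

2

Distance 0: Q.
Distance 1: H, J, L, P.
Distance 2: K, M, O, R, S — contains M.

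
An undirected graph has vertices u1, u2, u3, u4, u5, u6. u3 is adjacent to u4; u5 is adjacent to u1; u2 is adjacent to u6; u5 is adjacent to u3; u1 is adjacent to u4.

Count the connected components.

From u1: component {u1, u3, u4, u5}.
From u2: component {u2, u6}.
That's 2 components.

2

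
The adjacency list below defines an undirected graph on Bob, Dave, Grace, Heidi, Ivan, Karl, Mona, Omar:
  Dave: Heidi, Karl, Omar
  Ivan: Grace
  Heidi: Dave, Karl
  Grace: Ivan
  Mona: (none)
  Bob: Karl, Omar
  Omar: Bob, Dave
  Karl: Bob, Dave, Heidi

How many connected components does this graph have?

3

From Bob: component {Bob, Dave, Heidi, Karl, Omar}.
From Grace: component {Grace, Ivan}.
From Mona: component {Mona}.
That's 3 components.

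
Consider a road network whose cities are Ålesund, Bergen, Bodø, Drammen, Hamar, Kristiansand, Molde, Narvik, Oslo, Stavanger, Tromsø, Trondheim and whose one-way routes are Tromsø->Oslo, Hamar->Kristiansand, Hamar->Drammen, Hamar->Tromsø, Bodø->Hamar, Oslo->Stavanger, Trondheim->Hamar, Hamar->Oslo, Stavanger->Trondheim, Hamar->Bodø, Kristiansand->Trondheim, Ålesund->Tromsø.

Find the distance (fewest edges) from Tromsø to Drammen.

Distance 0: Tromsø.
Distance 1: Oslo.
Distance 2: Stavanger.
Distance 3: Trondheim.
Distance 4: Hamar.
Distance 5: Bodø, Drammen, Kristiansand — contains Drammen.

5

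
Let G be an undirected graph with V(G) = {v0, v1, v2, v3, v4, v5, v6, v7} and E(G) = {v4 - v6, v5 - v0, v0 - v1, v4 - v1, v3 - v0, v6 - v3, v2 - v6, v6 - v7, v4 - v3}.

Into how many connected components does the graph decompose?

1

From v0: component {v0, v1, v2, v3, v4, v5, v6, v7}.
That's 1 component.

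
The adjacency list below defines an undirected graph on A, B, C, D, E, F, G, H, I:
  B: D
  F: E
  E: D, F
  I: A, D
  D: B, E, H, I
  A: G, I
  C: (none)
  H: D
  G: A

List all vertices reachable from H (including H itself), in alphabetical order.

Start at H.
Its neighbours: D.
Then their neighbours: B, E, I.
Then next layer: A, F.
Then next layer: G.
Nothing further is reachable.

A, B, D, E, F, G, H, I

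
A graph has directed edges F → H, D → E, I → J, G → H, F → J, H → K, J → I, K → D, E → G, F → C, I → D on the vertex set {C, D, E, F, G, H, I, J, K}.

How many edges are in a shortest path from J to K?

6

Distance 0: J.
Distance 1: I.
Distance 2: D.
Distance 3: E.
Distance 4: G.
Distance 5: H.
Distance 6: K — contains K.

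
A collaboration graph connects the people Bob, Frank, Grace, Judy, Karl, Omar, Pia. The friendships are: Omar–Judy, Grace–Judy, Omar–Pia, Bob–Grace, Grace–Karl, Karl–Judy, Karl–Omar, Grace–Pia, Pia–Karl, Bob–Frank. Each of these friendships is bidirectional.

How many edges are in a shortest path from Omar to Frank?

Distance 0: Omar.
Distance 1: Judy, Karl, Pia.
Distance 2: Grace.
Distance 3: Bob.
Distance 4: Frank — contains Frank.

4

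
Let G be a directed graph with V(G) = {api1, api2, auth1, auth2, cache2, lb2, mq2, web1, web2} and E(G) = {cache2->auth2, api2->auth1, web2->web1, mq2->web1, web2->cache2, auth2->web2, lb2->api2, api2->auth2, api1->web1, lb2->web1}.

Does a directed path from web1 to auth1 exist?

No

web1 has no outgoing edges, so nothing is reachable from it.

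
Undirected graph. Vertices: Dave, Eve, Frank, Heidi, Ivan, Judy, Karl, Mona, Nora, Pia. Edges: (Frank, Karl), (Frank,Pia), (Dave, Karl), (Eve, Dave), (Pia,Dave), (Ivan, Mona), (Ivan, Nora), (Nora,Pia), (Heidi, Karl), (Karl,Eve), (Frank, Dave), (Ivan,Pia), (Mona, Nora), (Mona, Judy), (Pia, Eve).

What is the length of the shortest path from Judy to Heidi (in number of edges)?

Distance 0: Judy.
Distance 1: Mona.
Distance 2: Ivan, Nora.
Distance 3: Pia.
Distance 4: Dave, Eve, Frank.
Distance 5: Karl.
Distance 6: Heidi — contains Heidi.

6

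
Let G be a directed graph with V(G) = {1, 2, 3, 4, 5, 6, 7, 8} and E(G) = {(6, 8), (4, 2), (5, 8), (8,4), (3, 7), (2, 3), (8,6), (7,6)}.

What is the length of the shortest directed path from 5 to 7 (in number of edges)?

5

Distance 0: 5.
Distance 1: 8.
Distance 2: 4, 6.
Distance 3: 2.
Distance 4: 3.
Distance 5: 7 — contains 7.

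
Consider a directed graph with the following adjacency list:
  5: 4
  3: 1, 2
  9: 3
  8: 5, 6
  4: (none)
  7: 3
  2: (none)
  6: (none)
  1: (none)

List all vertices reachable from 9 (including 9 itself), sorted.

1, 2, 3, 9

Start at 9.
Its neighbours: 3.
Then their neighbours: 1, 2.
Nothing further is reachable.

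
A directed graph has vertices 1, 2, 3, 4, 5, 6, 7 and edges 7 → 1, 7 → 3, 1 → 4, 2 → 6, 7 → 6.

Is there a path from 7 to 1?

Yes

Explore from 7.
Distance 1: reach 1, 3, 6.
Found 1.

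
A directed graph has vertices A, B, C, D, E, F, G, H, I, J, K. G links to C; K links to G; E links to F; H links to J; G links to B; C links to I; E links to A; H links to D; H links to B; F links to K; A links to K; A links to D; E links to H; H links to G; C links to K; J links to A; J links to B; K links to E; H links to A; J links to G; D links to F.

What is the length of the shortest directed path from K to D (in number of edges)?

3

Distance 0: K.
Distance 1: E, G.
Distance 2: A, B, C, F, H.
Distance 3: D, I, J — contains D.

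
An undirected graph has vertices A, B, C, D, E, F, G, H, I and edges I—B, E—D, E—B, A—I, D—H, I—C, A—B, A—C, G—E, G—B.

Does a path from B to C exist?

Yes

Explore from B.
Distance 1: reach A, E, G, I.
Distance 2: reach C, D.
Found C.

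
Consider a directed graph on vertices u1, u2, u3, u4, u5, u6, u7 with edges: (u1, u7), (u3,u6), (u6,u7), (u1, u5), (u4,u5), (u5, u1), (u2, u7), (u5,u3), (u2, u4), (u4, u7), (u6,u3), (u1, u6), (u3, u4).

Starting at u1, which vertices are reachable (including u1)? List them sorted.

u1, u3, u4, u5, u6, u7

Start at u1.
Its neighbours: u5, u6, u7.
Then their neighbours: u3.
Then next layer: u4.
Nothing further is reachable.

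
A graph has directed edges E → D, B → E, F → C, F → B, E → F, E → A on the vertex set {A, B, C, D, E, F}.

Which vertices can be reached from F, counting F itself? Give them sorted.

A, B, C, D, E, F

Start at F.
Its neighbours: B, C.
Then their neighbours: E.
Then next layer: A, D.
Every vertex is now reached.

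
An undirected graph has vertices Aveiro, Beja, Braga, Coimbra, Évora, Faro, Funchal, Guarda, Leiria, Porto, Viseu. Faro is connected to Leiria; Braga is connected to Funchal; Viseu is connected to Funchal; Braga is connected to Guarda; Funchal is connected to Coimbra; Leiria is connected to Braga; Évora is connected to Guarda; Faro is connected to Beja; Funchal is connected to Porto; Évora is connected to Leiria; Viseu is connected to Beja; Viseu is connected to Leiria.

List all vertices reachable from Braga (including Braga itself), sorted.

Beja, Braga, Coimbra, Évora, Faro, Funchal, Guarda, Leiria, Porto, Viseu

Start at Braga.
Its neighbours: Funchal, Guarda, Leiria.
Then their neighbours: Coimbra, Évora, Faro, Porto, Viseu.
Then next layer: Beja.
Nothing further is reachable.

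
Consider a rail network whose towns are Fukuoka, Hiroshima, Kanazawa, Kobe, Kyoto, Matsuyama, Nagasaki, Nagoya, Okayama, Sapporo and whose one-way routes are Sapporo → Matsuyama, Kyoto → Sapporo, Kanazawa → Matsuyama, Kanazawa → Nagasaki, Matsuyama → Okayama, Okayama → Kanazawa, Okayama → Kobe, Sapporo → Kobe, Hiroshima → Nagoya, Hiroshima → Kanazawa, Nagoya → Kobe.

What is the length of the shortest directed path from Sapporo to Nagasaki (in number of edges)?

4

Distance 0: Sapporo.
Distance 1: Kobe, Matsuyama.
Distance 2: Okayama.
Distance 3: Kanazawa.
Distance 4: Nagasaki — contains Nagasaki.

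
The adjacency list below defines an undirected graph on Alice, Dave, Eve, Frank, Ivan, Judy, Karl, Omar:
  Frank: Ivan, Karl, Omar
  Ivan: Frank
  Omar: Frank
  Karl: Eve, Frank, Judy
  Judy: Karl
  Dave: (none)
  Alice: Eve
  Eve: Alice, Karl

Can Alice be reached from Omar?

Yes

Explore from Omar.
Distance 1: reach Frank.
Distance 2: reach Ivan, Karl.
Distance 3: reach Eve, Judy.
Distance 4: reach Alice.
Found Alice.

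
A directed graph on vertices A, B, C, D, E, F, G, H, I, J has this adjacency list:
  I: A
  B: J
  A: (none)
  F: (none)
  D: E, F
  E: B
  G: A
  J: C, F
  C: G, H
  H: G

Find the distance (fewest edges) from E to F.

3

Distance 0: E.
Distance 1: B.
Distance 2: J.
Distance 3: C, F — contains F.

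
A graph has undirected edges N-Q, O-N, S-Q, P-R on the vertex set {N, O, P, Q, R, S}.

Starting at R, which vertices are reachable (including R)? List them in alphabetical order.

Start at R.
Its neighbours: P.
Nothing further is reachable.

P, R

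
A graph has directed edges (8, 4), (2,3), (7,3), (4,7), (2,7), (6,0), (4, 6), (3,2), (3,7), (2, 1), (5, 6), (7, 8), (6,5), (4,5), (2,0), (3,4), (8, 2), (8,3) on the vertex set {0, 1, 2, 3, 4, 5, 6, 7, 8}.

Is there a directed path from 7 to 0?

Yes

Explore from 7.
Distance 1: reach 3, 8.
Distance 2: reach 2, 4.
Distance 3: reach 0, 1, 5, 6.
Found 0.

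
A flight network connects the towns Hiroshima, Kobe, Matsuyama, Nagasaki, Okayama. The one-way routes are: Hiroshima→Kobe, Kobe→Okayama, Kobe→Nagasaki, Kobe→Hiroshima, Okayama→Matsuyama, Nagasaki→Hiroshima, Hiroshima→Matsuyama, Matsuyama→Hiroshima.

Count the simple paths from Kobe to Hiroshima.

Kobe→Hiroshima
Kobe→Nagasaki→Hiroshima
Kobe→Okayama→Matsuyama→Hiroshima

3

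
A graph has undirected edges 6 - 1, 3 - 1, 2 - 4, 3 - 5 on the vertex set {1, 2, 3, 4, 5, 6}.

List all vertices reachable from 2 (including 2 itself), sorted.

2, 4

Start at 2.
Its neighbours: 4.
Nothing further is reachable.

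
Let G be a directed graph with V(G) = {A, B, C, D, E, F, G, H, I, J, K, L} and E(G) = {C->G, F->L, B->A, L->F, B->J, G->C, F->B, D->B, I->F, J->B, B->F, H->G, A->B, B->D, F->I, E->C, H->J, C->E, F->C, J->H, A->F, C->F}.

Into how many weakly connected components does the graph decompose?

2

From A: component {A, B, C, D, E, F, G, H, I, J, L}.
From K: component {K}.
That's 2 components.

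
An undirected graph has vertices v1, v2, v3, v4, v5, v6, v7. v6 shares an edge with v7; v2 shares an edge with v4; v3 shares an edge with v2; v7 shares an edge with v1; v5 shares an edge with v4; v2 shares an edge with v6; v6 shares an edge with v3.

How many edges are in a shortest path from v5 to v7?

Distance 0: v5.
Distance 1: v4.
Distance 2: v2.
Distance 3: v3, v6.
Distance 4: v7 — contains v7.

4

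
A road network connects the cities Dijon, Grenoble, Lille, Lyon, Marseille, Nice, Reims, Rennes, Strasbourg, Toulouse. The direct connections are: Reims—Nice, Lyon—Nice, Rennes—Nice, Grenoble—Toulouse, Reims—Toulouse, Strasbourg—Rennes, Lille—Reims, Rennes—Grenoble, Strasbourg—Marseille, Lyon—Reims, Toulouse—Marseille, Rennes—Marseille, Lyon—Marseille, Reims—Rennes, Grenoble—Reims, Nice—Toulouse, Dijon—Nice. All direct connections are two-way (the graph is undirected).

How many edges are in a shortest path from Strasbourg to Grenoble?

Distance 0: Strasbourg.
Distance 1: Marseille, Rennes.
Distance 2: Grenoble, Lyon, Nice, Reims, Toulouse — contains Grenoble.

2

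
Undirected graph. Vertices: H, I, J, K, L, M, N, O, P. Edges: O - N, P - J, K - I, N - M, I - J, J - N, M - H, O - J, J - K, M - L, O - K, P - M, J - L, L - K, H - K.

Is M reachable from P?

Explore from P.
Distance 1: reach J, M.
Found M.

Yes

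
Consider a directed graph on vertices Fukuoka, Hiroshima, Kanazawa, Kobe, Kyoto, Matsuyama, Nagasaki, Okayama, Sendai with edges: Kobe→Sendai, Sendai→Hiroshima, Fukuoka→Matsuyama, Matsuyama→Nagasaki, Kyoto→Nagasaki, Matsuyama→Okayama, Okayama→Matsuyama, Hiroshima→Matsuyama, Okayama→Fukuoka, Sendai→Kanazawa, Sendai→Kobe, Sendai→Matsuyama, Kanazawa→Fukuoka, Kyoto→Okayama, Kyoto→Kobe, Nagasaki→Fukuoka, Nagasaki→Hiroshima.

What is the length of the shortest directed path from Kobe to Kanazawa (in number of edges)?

Distance 0: Kobe.
Distance 1: Sendai.
Distance 2: Hiroshima, Kanazawa, Matsuyama — contains Kanazawa.

2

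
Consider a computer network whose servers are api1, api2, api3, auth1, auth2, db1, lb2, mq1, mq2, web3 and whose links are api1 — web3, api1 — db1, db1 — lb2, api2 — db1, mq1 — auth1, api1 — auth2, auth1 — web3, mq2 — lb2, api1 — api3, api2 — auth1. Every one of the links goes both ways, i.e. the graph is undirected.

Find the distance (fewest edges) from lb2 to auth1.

3

Distance 0: lb2.
Distance 1: db1, mq2.
Distance 2: api1, api2.
Distance 3: api3, auth1, auth2, web3 — contains auth1.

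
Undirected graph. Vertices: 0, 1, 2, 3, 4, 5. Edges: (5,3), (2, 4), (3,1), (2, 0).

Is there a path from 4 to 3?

No

Explore from 4.
Distance 1: reach 2.
Distance 2: reach 0.
The search is exhausted without reaching 3; it lies in a different component.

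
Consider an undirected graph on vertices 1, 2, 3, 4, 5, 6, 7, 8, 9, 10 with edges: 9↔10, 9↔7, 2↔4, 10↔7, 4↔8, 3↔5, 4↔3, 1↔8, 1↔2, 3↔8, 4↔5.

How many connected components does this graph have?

3

From 1: component {1, 2, 3, 4, 5, 8}.
From 6: component {6}.
From 7: component {7, 9, 10}.
That's 3 components.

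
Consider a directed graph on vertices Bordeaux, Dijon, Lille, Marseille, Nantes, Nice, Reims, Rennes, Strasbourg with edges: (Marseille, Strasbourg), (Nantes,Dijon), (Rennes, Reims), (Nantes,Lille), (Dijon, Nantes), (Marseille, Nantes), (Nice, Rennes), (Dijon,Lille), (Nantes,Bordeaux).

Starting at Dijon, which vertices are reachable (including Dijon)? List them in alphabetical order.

Start at Dijon.
Its neighbours: Lille, Nantes.
Then their neighbours: Bordeaux.
Nothing further is reachable.

Bordeaux, Dijon, Lille, Nantes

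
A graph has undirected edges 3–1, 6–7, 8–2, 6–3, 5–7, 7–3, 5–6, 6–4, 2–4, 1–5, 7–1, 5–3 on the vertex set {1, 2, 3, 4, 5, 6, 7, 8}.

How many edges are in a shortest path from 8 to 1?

5

Distance 0: 8.
Distance 1: 2.
Distance 2: 4.
Distance 3: 6.
Distance 4: 3, 5, 7.
Distance 5: 1 — contains 1.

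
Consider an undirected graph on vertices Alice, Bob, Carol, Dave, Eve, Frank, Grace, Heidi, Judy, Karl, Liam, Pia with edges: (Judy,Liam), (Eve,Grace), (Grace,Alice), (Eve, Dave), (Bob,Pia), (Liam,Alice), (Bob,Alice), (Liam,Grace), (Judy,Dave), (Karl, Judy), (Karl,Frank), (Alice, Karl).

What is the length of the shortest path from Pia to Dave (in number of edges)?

Distance 0: Pia.
Distance 1: Bob.
Distance 2: Alice.
Distance 3: Grace, Karl, Liam.
Distance 4: Eve, Frank, Judy.
Distance 5: Dave — contains Dave.

5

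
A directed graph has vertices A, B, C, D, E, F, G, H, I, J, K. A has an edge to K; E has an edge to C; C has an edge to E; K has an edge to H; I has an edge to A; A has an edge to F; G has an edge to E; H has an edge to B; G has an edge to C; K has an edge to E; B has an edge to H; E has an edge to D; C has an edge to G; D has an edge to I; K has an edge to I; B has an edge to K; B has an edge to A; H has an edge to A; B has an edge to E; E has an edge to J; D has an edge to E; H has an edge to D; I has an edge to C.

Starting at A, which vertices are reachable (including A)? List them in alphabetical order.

Start at A.
Its neighbours: F, K.
Then their neighbours: E, H, I.
Then next layer: B, C, D, J.
Then next layer: G.
Every vertex is now reached.

A, B, C, D, E, F, G, H, I, J, K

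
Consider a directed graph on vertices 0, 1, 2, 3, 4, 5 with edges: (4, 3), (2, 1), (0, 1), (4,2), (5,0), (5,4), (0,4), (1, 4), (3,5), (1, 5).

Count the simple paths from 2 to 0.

2

2→1→4→3→5→0
2→1→5→0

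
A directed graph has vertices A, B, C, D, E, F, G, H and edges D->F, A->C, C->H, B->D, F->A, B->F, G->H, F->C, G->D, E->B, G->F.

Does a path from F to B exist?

No

Explore from F.
Distance 1: reach A, C.
Distance 2: reach H.
The search from F is exhausted; no directed path reaches B.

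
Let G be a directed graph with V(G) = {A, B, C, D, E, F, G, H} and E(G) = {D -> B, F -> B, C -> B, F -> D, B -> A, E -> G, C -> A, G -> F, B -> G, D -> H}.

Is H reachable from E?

Explore from E.
Distance 1: reach G.
Distance 2: reach F.
Distance 3: reach B, D.
Distance 4: reach A, H.
Found H.

Yes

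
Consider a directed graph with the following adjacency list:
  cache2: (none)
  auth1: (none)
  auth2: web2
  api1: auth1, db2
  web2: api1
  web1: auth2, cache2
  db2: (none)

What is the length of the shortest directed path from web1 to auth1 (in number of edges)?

4

Distance 0: web1.
Distance 1: auth2, cache2.
Distance 2: web2.
Distance 3: api1.
Distance 4: auth1, db2 — contains auth1.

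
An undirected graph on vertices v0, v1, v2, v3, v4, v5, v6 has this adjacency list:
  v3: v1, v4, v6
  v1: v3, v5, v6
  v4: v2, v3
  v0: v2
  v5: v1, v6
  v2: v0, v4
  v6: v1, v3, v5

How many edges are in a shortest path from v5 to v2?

Distance 0: v5.
Distance 1: v1, v6.
Distance 2: v3.
Distance 3: v4.
Distance 4: v2 — contains v2.

4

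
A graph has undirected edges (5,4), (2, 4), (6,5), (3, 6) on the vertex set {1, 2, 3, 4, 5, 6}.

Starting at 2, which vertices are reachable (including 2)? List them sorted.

Start at 2.
Its neighbours: 4.
Then their neighbours: 5.
Then next layer: 6.
Then next layer: 3.
Nothing further is reachable.

2, 3, 4, 5, 6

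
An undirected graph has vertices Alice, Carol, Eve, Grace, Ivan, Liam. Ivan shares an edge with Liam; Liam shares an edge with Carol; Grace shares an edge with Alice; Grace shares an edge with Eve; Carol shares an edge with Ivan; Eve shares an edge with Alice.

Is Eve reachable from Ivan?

No

Explore from Ivan.
Distance 1: reach Carol, Liam.
The search is exhausted without reaching Eve; it lies in a different component.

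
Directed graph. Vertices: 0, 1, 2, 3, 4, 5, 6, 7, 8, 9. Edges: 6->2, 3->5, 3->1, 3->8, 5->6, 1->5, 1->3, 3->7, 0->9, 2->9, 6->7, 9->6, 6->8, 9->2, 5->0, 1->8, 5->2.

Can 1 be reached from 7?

No

7 has no outgoing edges, so nothing is reachable from it.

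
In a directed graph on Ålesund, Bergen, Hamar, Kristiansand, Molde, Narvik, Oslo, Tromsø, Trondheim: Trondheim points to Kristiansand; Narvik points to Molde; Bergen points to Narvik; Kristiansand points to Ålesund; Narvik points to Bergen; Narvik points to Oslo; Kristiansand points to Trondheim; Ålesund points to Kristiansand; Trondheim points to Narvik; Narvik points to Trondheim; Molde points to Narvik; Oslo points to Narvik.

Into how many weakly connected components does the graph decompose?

From Ålesund: component {Ålesund, Bergen, Kristiansand, Molde, Narvik, Oslo, Trondheim}.
From Hamar: component {Hamar}.
From Tromsø: component {Tromsø}.
That's 3 components.

3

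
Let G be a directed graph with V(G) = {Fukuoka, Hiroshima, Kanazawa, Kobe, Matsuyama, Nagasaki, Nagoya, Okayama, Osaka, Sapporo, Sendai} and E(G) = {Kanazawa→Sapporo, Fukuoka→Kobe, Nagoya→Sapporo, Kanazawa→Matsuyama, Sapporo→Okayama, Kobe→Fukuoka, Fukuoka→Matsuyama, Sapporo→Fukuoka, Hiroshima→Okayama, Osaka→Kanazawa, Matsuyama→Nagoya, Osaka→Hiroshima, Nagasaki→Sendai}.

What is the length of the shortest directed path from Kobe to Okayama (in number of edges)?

5

Distance 0: Kobe.
Distance 1: Fukuoka.
Distance 2: Matsuyama.
Distance 3: Nagoya.
Distance 4: Sapporo.
Distance 5: Okayama — contains Okayama.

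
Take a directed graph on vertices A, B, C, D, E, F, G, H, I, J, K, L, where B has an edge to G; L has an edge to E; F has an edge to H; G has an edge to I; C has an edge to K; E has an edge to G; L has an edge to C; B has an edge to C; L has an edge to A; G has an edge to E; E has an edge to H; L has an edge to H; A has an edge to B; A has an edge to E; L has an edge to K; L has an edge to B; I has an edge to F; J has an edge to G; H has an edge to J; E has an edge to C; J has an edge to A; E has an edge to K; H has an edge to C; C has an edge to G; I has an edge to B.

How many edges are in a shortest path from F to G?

Distance 0: F.
Distance 1: H.
Distance 2: C, J.
Distance 3: A, G, K — contains G.

3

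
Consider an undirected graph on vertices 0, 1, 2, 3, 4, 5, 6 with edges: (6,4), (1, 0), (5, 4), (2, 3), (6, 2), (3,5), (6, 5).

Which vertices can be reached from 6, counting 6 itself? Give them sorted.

2, 3, 4, 5, 6

Start at 6.
Its neighbours: 2, 4, 5.
Then their neighbours: 3.
Nothing further is reachable.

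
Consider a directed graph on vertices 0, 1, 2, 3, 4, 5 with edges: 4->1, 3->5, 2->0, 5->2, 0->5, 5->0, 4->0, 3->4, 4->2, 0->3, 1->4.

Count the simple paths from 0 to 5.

0→3→5
0→5

2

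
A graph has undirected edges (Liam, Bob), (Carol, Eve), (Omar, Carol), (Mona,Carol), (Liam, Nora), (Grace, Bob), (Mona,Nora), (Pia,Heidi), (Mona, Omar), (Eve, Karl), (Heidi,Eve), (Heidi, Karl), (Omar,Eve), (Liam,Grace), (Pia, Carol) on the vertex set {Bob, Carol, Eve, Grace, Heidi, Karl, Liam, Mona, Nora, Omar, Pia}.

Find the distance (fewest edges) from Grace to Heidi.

6

Distance 0: Grace.
Distance 1: Bob, Liam.
Distance 2: Nora.
Distance 3: Mona.
Distance 4: Carol, Omar.
Distance 5: Eve, Pia.
Distance 6: Heidi, Karl — contains Heidi.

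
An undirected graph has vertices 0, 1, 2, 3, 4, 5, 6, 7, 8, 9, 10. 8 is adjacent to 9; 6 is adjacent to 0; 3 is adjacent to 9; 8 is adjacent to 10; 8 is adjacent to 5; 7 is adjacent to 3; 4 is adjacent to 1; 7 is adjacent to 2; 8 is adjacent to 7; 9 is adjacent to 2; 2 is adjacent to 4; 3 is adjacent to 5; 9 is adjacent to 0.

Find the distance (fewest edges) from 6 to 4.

4

Distance 0: 6.
Distance 1: 0.
Distance 2: 9.
Distance 3: 2, 3, 8.
Distance 4: 4, 5, 7, 10 — contains 4.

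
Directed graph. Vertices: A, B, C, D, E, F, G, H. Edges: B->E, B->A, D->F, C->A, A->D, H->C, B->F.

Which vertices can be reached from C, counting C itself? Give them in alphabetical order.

Start at C.
Its neighbours: A.
Then their neighbours: D.
Then next layer: F.
Nothing further is reachable.

A, C, D, F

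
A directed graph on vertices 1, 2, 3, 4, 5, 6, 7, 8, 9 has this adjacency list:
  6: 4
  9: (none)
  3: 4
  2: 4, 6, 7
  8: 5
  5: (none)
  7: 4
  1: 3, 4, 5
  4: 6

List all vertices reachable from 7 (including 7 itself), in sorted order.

4, 6, 7

Start at 7.
Its neighbours: 4.
Then their neighbours: 6.
Nothing further is reachable.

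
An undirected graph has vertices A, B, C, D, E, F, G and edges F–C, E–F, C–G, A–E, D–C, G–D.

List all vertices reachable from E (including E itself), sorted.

A, C, D, E, F, G

Start at E.
Its neighbours: A, F.
Then their neighbours: C.
Then next layer: D, G.
Nothing further is reachable.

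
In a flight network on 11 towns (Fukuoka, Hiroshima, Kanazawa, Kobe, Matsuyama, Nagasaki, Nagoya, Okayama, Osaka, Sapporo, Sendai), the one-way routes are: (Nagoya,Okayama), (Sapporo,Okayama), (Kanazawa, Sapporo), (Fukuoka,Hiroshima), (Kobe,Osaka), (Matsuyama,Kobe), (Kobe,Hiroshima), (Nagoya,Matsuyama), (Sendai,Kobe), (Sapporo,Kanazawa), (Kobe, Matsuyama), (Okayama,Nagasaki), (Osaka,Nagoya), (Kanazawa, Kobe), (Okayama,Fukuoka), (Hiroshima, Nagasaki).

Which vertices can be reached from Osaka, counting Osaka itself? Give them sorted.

Fukuoka, Hiroshima, Kobe, Matsuyama, Nagasaki, Nagoya, Okayama, Osaka

Start at Osaka.
Its neighbours: Nagoya.
Then their neighbours: Matsuyama, Okayama.
Then next layer: Fukuoka, Kobe, Nagasaki.
Then next layer: Hiroshima.
Nothing further is reachable.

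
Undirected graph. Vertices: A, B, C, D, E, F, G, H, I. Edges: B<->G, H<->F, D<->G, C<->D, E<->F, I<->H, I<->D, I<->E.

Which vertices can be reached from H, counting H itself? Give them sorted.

Start at H.
Its neighbours: F, I.
Then their neighbours: D, E.
Then next layer: C, G.
Then next layer: B.
Nothing further is reachable.

B, C, D, E, F, G, H, I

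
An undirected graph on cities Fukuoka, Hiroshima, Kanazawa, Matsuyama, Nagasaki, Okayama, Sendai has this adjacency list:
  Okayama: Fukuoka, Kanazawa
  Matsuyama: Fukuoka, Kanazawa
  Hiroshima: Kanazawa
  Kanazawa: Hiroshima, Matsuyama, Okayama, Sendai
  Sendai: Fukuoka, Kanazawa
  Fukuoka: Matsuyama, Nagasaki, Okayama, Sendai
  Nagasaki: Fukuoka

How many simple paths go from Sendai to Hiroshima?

Sendai–Fukuoka–Matsuyama–Kanazawa–Hiroshima
Sendai–Fukuoka–Okayama–Kanazawa–Hiroshima
Sendai–Kanazawa–Hiroshima

3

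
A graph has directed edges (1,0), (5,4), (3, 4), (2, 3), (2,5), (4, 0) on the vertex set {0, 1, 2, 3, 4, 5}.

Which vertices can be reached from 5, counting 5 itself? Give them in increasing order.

Start at 5.
Its neighbours: 4.
Then their neighbours: 0.
Nothing further is reachable.

0, 4, 5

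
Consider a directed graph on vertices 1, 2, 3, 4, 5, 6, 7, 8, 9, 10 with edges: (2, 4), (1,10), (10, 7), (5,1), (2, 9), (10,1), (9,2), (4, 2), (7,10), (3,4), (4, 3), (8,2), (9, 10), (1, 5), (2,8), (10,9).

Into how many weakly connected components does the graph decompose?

2

From 1: component {1, 2, 3, 4, 5, 7, 8, 9, 10}.
From 6: component {6}.
That's 2 components.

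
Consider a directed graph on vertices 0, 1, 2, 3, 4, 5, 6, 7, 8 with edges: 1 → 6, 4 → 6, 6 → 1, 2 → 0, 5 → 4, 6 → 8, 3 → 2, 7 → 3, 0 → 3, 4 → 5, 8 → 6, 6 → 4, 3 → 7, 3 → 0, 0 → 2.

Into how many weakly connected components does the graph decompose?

2

From 0: component {0, 2, 3, 7}.
From 1: component {1, 4, 5, 6, 8}.
That's 2 components.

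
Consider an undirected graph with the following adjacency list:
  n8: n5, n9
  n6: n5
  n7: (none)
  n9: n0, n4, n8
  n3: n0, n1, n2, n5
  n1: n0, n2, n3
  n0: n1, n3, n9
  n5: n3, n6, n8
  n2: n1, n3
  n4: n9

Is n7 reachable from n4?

Explore from n4.
Distance 1: reach n9.
Distance 2: reach n0, n8.
Distance 3: reach n1, n3, n5.
Distance 4: reach n2, n6.
The search is exhausted without reaching n7; it lies in a different component.

No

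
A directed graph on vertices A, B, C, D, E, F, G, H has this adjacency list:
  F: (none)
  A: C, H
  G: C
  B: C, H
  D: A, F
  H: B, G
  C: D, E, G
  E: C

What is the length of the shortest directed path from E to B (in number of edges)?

5

Distance 0: E.
Distance 1: C.
Distance 2: D, G.
Distance 3: A, F.
Distance 4: H.
Distance 5: B — contains B.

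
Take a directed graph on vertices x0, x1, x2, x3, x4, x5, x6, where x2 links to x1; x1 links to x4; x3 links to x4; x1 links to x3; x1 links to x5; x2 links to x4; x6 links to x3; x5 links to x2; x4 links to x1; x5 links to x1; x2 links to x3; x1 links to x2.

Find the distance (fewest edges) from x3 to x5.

Distance 0: x3.
Distance 1: x4.
Distance 2: x1.
Distance 3: x2, x5 — contains x5.

3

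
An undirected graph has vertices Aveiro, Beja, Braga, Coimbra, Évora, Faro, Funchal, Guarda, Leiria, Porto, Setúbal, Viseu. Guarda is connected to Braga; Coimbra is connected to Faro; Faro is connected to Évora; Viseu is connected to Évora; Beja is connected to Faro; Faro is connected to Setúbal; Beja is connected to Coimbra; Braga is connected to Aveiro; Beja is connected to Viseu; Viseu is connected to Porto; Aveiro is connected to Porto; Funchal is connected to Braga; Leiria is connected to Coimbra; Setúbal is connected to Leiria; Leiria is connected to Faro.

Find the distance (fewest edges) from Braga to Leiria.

6

Distance 0: Braga.
Distance 1: Aveiro, Funchal, Guarda.
Distance 2: Porto.
Distance 3: Viseu.
Distance 4: Beja, Évora.
Distance 5: Coimbra, Faro.
Distance 6: Leiria, Setúbal — contains Leiria.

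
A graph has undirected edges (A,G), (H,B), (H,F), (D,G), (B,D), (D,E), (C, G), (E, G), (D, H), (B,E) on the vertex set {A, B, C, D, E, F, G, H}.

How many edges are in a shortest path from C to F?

Distance 0: C.
Distance 1: G.
Distance 2: A, D, E.
Distance 3: B, H.
Distance 4: F — contains F.

4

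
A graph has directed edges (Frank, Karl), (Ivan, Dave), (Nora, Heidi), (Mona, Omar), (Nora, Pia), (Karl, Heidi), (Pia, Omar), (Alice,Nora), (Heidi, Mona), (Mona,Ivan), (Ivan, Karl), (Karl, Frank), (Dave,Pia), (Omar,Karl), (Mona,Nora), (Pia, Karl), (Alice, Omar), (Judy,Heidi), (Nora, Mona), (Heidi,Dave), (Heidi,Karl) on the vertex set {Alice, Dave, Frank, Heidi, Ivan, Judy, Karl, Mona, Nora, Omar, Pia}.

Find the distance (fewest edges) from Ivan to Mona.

3

Distance 0: Ivan.
Distance 1: Dave, Karl.
Distance 2: Frank, Heidi, Pia.
Distance 3: Mona, Omar — contains Mona.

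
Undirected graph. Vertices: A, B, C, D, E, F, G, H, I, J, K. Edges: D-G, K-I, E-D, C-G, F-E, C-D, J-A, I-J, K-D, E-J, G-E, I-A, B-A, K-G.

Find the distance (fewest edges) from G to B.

4

Distance 0: G.
Distance 1: C, D, E, K.
Distance 2: F, I, J.
Distance 3: A.
Distance 4: B — contains B.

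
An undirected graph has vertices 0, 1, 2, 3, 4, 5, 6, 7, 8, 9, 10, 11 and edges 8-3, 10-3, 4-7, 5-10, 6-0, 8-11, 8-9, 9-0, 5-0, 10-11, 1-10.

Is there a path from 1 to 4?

No

Explore from 1.
Distance 1: reach 10.
Distance 2: reach 3, 5, 11.
Distance 3: reach 0, 8.
Distance 4: reach 6, 9.
The search is exhausted without reaching 4; it lies in a different component.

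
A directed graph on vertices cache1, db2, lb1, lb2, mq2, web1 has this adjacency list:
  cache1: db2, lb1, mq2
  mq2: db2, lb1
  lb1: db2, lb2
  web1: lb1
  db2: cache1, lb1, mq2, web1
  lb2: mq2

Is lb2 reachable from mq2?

Explore from mq2.
Distance 1: reach db2, lb1.
Distance 2: reach cache1, lb2, web1.
Found lb2.

Yes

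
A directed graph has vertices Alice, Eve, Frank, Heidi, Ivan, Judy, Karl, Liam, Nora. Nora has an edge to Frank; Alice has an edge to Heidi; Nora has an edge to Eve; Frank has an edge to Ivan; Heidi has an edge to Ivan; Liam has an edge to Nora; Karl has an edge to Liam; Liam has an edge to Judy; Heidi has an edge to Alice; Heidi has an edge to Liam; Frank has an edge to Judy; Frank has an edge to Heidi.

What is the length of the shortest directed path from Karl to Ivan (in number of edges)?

Distance 0: Karl.
Distance 1: Liam.
Distance 2: Judy, Nora.
Distance 3: Eve, Frank.
Distance 4: Heidi, Ivan — contains Ivan.

4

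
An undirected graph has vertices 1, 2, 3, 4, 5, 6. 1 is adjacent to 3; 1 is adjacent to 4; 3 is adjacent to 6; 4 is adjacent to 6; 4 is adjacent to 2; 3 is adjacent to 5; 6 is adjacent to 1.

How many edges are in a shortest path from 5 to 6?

2

Distance 0: 5.
Distance 1: 3.
Distance 2: 1, 6 — contains 6.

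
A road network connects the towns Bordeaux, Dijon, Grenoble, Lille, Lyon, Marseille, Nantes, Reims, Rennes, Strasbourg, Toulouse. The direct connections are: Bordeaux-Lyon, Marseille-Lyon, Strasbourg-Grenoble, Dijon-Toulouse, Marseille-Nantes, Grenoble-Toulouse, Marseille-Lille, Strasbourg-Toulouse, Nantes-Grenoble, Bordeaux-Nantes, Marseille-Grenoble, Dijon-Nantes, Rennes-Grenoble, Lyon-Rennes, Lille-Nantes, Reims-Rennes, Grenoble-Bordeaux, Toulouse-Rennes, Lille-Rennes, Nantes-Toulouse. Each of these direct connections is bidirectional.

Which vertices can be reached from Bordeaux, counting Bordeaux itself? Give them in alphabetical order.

Start at Bordeaux.
Its neighbours: Grenoble, Lyon, Nantes.
Then their neighbours: Dijon, Lille, Marseille, Rennes, Strasbourg, Toulouse.
Then next layer: Reims.
Every vertex is now reached.

Bordeaux, Dijon, Grenoble, Lille, Lyon, Marseille, Nantes, Reims, Rennes, Strasbourg, Toulouse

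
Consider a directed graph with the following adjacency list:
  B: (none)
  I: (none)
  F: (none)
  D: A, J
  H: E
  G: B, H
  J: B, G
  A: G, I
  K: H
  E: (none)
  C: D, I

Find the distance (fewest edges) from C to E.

5

Distance 0: C.
Distance 1: D, I.
Distance 2: A, J.
Distance 3: B, G.
Distance 4: H.
Distance 5: E — contains E.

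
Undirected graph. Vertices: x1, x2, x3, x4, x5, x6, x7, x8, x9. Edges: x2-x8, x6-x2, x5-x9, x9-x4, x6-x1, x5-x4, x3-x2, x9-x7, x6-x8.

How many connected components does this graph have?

From x1: component {x1, x2, x3, x6, x8}.
From x4: component {x4, x5, x7, x9}.
That's 2 components.

2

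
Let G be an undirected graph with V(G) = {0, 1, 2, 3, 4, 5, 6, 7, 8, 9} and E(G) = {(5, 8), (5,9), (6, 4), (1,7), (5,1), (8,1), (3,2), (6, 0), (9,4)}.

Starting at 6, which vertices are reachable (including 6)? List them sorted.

0, 1, 4, 5, 6, 7, 8, 9

Start at 6.
Its neighbours: 0, 4.
Then their neighbours: 9.
Then next layer: 5.
Then next layer: 1, 8.
Then next layer: 7.
Nothing further is reachable.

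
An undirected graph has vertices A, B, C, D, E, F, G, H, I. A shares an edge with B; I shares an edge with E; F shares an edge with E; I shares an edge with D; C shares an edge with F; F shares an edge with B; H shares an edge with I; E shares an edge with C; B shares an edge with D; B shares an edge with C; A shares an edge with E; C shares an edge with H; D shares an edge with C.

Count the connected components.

2

From A: component {A, B, C, D, E, F, H, I}.
From G: component {G}.
That's 2 components.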